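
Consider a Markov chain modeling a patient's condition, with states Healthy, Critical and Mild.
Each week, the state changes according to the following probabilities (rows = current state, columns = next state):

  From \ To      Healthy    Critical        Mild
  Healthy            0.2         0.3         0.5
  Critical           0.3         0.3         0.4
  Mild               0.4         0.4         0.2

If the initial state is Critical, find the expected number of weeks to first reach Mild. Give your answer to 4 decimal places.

2.3404

Let t(s) be the expected number of weeks to first reach Mild from state s, with t(Mild) = 0. Conditioning on the first week:
t(Healthy) = 1 + 0.2·t(Healthy) + 0.3·t(Critical)
t(Critical) = 1 + 0.3·t(Healthy) + 0.3·t(Critical)
Solving: t(Healthy) = 2.1277, t(Critical) = 2.3404.
Expected weeks from Critical to Mild: 2.3404.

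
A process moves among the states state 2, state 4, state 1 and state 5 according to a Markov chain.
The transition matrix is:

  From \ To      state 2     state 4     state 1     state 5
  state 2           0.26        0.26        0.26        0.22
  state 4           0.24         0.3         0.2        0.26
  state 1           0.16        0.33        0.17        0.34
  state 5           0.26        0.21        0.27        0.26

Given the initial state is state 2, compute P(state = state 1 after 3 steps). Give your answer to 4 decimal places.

0.2260

Propagate the distribution vector 3 steps from state 2.
After 0 steps: (1.0000, 0.0000, 0.0000, 0.0000)
After 1 step: (0.2600, 0.2600, 0.2600, 0.2200)
After 2 steps: (0.2288, 0.2776, 0.2232, 0.2704)
After 3 steps: (0.2321, 0.2732, 0.2260, 0.2687)
P(in state 1 after 3 steps) = 0.2260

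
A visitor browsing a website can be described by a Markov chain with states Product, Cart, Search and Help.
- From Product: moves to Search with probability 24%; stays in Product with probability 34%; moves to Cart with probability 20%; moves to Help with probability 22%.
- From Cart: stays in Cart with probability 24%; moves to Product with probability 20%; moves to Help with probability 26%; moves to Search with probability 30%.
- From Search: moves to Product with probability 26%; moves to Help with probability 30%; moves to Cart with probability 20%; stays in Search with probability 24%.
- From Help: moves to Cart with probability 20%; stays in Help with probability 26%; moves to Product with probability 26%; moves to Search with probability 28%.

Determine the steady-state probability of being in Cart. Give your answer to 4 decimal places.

Let the stationary distribution be π with π = πP and π_1 + π_2 + π_3 + π_4 = 1.
π_1 = 0.34·π_1 + 0.2·π_2 + 0.26·π_3 + 0.26·π_4
π_2 = 0.2·π_1 + 0.24·π_2 + 0.2·π_3 + 0.2·π_4
π_3 = 0.24·π_1 + 0.3·π_2 + 0.24·π_3 + 0.28·π_4
Solving with the normalization constraint gives π = (0.2690, 0.2083, 0.2629, 0.2598).
So the stationary probability of Cart is 0.2083.

0.2083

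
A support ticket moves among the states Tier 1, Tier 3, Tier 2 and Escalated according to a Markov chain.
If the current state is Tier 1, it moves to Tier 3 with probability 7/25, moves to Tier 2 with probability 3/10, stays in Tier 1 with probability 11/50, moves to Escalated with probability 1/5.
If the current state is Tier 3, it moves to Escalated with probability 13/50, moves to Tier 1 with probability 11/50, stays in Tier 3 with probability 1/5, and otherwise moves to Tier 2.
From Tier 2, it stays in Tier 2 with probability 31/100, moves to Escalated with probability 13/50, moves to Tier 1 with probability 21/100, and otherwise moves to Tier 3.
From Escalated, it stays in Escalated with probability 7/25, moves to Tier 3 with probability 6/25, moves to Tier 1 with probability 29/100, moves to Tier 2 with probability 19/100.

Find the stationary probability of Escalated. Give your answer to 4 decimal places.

0.2509

Let the stationary distribution be π with π = πP and π_1 + π_2 + π_3 + π_4 = 1.
π_1 = 0.22·π_1 + 0.22·π_2 + 0.21·π_3 + 0.29·π_4
π_2 = 0.28·π_1 + 0.2·π_2 + 0.22·π_3 + 0.24·π_4
π_3 = 0.3·π_1 + 0.32·π_2 + 0.31·π_3 + 0.19·π_4
Solving with the normalization constraint gives π = (0.2348, 0.2344, 0.2799, 0.2509).
So the stationary probability of Escalated is 0.2509.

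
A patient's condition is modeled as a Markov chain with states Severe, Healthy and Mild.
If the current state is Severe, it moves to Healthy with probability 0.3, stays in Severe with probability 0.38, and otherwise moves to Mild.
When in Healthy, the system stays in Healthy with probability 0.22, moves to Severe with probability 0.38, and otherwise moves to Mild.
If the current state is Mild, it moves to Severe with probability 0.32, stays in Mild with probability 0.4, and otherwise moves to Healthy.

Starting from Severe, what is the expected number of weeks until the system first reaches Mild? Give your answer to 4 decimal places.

2.9221

Let t(s) be the expected number of weeks to first reach Mild from state s, with t(Mild) = 0. Conditioning on the first week:
t(Severe) = 1 + 0.38·t(Severe) + 0.3·t(Healthy)
t(Healthy) = 1 + 0.38·t(Severe) + 0.22·t(Healthy)
Solving: t(Severe) = 2.9221, t(Healthy) = 2.7056.
Expected weeks from Severe to Mild: 2.9221.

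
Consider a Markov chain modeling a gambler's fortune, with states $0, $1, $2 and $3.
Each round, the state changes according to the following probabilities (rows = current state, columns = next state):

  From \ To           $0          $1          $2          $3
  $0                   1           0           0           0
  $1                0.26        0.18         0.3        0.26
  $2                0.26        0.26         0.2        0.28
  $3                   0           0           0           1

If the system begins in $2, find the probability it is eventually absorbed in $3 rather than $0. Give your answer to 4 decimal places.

Let h(s) be the probability of absorption at $3 starting from transient state s. Then h($3) = 1 and h($0) = 0. By first-step analysis:
h($1) = 0.26·0 + 0.18·h($1) + 0.3·h($2) + 0.26·1
h($2) = 0.26·0 + 0.26·h($1) + 0.2·h($2) + 0.28·1
Solving: h($1) = 0.5052, h($2) = 0.5142.
Starting from $2, the probability is 0.5142.

0.5142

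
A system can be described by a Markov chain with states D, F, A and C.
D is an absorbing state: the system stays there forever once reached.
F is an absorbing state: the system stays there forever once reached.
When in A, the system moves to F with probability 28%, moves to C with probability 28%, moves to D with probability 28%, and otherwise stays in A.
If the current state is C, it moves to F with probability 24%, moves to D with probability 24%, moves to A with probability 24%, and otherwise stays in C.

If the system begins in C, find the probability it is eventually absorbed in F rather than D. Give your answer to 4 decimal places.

Let h(s) be the probability of absorption at F starting from transient state s. Then h(F) = 1 and h(D) = 0. By first-step analysis:
h(A) = 0.28·0 + 0.28·1 + 0.16·h(A) + 0.28·h(C)
h(C) = 0.24·0 + 0.24·1 + 0.24·h(A) + 0.28·h(C)
Solving: h(A) = 0.5000, h(C) = 0.5000.
Starting from C, the probability is 0.5000.

0.5000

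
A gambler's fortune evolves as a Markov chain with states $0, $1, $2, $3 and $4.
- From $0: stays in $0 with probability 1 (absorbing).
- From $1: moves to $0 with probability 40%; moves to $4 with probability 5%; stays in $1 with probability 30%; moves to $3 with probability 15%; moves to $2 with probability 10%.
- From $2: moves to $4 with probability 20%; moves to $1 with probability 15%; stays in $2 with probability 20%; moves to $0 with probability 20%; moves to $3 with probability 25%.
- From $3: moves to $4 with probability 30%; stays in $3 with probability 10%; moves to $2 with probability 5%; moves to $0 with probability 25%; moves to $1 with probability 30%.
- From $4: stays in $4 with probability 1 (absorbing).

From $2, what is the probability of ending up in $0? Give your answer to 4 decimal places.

Let h(s) be the probability of absorption at $0 starting from transient state s. Then h($0) = 1 and h($4) = 0. By first-step analysis:
h($1) = 0.4·1 + 0.3·h($1) + 0.1·h($2) + 0.15·h($3) + 0.05·0
h($2) = 0.2·1 + 0.15·h($1) + 0.2·h($2) + 0.25·h($3) + 0.2·0
h($3) = 0.25·1 + 0.3·h($1) + 0.05·h($2) + 0.1·h($3) + 0.3·0
Solving: h($1) = 0.7749, h($2) = 0.5728, h($3) = 0.5679.
Starting from $2, the probability is 0.5728.

0.5728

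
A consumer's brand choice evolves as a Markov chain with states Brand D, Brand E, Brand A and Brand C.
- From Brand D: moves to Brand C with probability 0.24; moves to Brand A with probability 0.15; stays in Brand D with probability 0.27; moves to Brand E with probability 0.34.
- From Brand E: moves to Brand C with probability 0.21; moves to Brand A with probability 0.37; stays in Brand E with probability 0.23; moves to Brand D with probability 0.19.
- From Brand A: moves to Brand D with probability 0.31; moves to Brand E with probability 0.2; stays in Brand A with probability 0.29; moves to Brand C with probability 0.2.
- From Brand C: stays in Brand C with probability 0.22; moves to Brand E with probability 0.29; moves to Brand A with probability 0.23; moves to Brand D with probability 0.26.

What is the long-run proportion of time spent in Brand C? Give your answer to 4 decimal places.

Let the stationary distribution be π with π = πP and π_1 + π_2 + π_3 + π_4 = 1.
π_1 = 0.27·π_1 + 0.19·π_2 + 0.31·π_3 + 0.26·π_4
π_2 = 0.34·π_1 + 0.23·π_2 + 0.2·π_3 + 0.29·π_4
π_3 = 0.15·π_1 + 0.37·π_2 + 0.29·π_3 + 0.23·π_4
Solving with the normalization constraint gives π = (0.2572, 0.2635, 0.2620, 0.2173).
So the stationary probability of Brand C is 0.2173.

0.2173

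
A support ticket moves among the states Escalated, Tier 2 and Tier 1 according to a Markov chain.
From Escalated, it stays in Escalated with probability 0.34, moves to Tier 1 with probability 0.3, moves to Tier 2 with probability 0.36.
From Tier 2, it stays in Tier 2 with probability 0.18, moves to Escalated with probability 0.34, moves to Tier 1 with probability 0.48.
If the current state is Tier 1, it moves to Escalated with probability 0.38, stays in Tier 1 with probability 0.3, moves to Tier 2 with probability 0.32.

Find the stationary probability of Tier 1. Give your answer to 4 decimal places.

0.3528

Let the stationary distribution be π with π = πP and π_1 + π_2 + π_3 = 1.
π_1 = 0.34·π_1 + 0.34·π_2 + 0.38·π_3
π_2 = 0.36·π_1 + 0.18·π_2 + 0.32·π_3
Solving with the normalization constraint gives π = (0.3541, 0.2931, 0.3528).
So the stationary probability of Tier 1 is 0.3528.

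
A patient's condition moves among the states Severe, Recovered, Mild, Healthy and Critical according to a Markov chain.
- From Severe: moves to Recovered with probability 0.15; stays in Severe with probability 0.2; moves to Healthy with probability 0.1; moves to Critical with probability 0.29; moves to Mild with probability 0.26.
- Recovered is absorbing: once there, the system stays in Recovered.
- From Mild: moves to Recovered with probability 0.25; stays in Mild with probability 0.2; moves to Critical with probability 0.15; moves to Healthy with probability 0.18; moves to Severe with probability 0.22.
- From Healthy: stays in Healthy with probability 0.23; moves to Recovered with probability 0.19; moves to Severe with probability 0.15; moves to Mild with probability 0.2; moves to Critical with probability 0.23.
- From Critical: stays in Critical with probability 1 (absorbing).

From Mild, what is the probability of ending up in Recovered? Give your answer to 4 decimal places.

0.5327

Let h(s) be the probability of absorption at Recovered starting from transient state s. Then h(Recovered) = 1 and h(Critical) = 0. By first-step analysis:
h(Severe) = 0.2·h(Severe) + 0.15·1 + 0.26·h(Mild) + 0.1·h(Healthy) + 0.29·0
h(Mild) = 0.22·h(Severe) + 0.25·1 + 0.2·h(Mild) + 0.18·h(Healthy) + 0.15·0
h(Healthy) = 0.15·h(Severe) + 0.19·1 + 0.2·h(Mild) + 0.23·h(Healthy) + 0.23·0
Solving: h(Severe) = 0.4190, h(Mild) = 0.5327, h(Healthy) = 0.4667.
Starting from Mild, the probability is 0.5327.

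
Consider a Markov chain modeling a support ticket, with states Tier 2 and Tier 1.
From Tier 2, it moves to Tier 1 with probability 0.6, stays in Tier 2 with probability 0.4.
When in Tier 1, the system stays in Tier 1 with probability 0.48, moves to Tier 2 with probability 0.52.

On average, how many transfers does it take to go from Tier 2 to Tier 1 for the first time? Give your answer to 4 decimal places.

Let t(s) be the expected number of transfers to first reach Tier 1 from state s, with t(Tier 1) = 0. Conditioning on the first transfer:
t(Tier 2) = 1 + 0.4·t(Tier 2)
Solving: t(Tier 2) = 1.6667.
Expected transfers from Tier 2 to Tier 1: 1.6667.

1.6667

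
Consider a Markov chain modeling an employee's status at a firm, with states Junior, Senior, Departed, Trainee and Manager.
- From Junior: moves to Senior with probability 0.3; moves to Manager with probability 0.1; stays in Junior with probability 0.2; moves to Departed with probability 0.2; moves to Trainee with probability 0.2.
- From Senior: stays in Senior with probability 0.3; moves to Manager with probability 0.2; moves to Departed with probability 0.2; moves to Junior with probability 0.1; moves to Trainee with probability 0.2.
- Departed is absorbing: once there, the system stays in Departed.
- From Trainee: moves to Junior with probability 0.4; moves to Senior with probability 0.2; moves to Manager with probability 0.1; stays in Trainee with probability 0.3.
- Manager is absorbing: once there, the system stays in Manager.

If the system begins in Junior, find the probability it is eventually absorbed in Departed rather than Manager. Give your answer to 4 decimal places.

Let h(s) be the probability of absorption at Departed starting from transient state s. Then h(Departed) = 1 and h(Manager) = 0. By first-step analysis:
h(Junior) = 0.2·h(Junior) + 0.3·h(Senior) + 0.2·1 + 0.2·h(Trainee) + 0.1·0
h(Senior) = 0.1·h(Junior) + 0.3·h(Senior) + 0.2·1 + 0.2·h(Trainee) + 0.2·0
h(Trainee) = 0.4·h(Junior) + 0.2·h(Senior) + 0.3·h(Trainee) + 0.1·0
Solving: h(Junior) = 0.5490, h(Senior) = 0.4941, h(Trainee) = 0.4549.
Starting from Junior, the probability is 0.5490.

0.5490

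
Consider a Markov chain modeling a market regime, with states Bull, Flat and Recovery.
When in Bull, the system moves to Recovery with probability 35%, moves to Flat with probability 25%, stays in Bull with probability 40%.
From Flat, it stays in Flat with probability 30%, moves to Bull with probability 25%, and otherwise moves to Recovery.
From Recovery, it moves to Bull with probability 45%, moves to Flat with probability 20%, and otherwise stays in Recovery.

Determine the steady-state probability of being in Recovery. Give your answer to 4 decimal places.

Let the stationary distribution be π with π = πP and π_1 + π_2 + π_3 = 1.
π_1 = 0.4·π_1 + 0.25·π_2 + 0.45·π_3
π_2 = 0.25·π_1 + 0.3·π_2 + 0.2·π_3
Solving with the normalization constraint gives π = (0.3822, 0.2435, 0.3743).
So the stationary probability of Recovery is 0.3743.

0.3743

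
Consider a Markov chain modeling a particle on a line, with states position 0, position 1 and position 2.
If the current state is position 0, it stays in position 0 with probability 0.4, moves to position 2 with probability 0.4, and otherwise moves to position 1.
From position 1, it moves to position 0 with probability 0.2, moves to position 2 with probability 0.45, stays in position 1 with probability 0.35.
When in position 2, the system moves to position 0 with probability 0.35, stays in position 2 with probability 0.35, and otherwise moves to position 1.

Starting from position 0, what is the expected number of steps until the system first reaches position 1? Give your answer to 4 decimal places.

4.2000

Let t(s) be the expected number of steps to first reach position 1 from state s, with t(position 1) = 0. Conditioning on the first step:
t(position 0) = 1 + 0.4·t(position 0) + 0.4·t(position 2)
t(position 2) = 1 + 0.35·t(position 0) + 0.35·t(position 2)
Solving: t(position 0) = 4.2000, t(position 2) = 3.8000.
Expected steps from position 0 to position 1: 4.2000.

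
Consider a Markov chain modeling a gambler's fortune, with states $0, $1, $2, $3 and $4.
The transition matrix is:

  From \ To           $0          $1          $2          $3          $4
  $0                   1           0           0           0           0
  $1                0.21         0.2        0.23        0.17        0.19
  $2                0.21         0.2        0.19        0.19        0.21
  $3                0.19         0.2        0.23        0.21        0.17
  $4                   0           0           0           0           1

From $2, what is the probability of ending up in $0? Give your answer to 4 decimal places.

Let h(s) be the probability of absorption at $0 starting from transient state s. Then h($0) = 1 and h($4) = 0. By first-step analysis:
h($1) = 0.21·1 + 0.2·h($1) + 0.23·h($2) + 0.17·h($3) + 0.19·0
h($2) = 0.21·1 + 0.2·h($1) + 0.19·h($2) + 0.19·h($3) + 0.21·0
h($3) = 0.19·1 + 0.2·h($1) + 0.23·h($2) + 0.21·h($3) + 0.17·0
Solving: h($1) = 0.5196, h($2) = 0.5096, h($3) = 0.5204.
Starting from $2, the probability is 0.5096.

0.5096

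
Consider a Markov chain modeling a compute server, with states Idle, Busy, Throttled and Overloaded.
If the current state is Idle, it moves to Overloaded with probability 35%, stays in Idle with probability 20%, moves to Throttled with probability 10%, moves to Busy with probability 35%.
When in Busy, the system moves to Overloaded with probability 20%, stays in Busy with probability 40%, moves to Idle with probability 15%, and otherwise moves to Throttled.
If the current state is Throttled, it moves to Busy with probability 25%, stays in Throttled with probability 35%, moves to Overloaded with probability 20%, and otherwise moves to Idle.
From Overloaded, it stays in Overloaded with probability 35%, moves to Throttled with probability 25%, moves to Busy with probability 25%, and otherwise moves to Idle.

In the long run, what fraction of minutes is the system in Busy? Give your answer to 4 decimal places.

0.3142

Let the stationary distribution be π with π = πP and π_1 + π_2 + π_3 + π_4 = 1.
π_1 = 0.2·π_1 + 0.15·π_2 + 0.2·π_3 + 0.15·π_4
π_2 = 0.35·π_1 + 0.4·π_2 + 0.25·π_3 + 0.25·π_4
π_3 = 0.1·π_1 + 0.25·π_2 + 0.35·π_3 + 0.25·π_4
Solving with the normalization constraint gives π = (0.1710, 0.3142, 0.2493, 0.2655).
So the stationary probability of Busy is 0.3142.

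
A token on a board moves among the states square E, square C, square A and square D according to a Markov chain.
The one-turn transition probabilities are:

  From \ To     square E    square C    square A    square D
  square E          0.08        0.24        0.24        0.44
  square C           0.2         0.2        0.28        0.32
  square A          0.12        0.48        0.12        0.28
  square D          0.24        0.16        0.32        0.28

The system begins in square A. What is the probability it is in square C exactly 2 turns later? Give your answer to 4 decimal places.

Propagate the distribution vector 2 turns from square A.
After 0 turns: (0.0000, 0.0000, 1.0000, 0.0000)
After 1 turn: (0.1200, 0.4800, 0.1200, 0.2800)
After 2 turns: (0.1872, 0.2272, 0.2672, 0.3184)
P(in square C after 2 turns) = 0.2272

0.2272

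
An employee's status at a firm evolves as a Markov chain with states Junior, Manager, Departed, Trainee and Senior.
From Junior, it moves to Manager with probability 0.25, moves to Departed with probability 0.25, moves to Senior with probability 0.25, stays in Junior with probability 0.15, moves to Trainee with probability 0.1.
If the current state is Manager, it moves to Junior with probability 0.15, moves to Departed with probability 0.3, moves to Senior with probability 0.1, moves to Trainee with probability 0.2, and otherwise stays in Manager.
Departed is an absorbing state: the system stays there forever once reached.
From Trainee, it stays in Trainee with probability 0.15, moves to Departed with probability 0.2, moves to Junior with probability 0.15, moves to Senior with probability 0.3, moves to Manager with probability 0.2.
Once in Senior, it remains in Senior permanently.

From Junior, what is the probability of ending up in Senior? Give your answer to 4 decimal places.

0.4626

Let h(s) be the probability of absorption at Senior starting from transient state s. Then h(Senior) = 1 and h(Departed) = 0. By first-step analysis:
h(Junior) = 0.15·h(Junior) + 0.25·h(Manager) + 0.25·0 + 0.1·h(Trainee) + 0.25·1
h(Manager) = 0.15·h(Junior) + 0.25·h(Manager) + 0.3·0 + 0.2·h(Trainee) + 0.1·1
h(Trainee) = 0.15·h(Junior) + 0.2·h(Manager) + 0.2·0 + 0.15·h(Trainee) + 0.3·1
Solving: h(Junior) = 0.4626, h(Manager) = 0.3646, h(Trainee) = 0.5204.
Starting from Junior, the probability is 0.4626.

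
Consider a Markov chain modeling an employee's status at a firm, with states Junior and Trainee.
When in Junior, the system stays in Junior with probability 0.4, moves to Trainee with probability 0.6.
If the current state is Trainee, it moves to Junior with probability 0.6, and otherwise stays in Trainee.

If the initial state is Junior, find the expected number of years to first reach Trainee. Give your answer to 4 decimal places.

1.6667

Let t(s) be the expected number of years to first reach Trainee from state s, with t(Trainee) = 0. Conditioning on the first year:
t(Junior) = 1 + 0.4·t(Junior)
Solving: t(Junior) = 1.6667.
Expected years from Junior to Trainee: 1.6667.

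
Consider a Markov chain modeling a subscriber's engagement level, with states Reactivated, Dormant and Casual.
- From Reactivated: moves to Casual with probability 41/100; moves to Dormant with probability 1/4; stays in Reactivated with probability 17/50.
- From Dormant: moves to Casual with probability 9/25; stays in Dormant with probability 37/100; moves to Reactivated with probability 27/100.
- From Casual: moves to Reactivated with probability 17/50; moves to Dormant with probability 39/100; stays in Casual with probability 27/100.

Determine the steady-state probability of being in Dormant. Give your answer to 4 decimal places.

Let the stationary distribution be π with π = πP and π_1 + π_2 + π_3 = 1.
π_1 = 0.34·π_1 + 0.27·π_2 + 0.34·π_3
π_2 = 0.25·π_1 + 0.37·π_2 + 0.39·π_3
Solving with the normalization constraint gives π = (0.3163, 0.3389, 0.3448).
So the stationary probability of Dormant is 0.3389.

0.3389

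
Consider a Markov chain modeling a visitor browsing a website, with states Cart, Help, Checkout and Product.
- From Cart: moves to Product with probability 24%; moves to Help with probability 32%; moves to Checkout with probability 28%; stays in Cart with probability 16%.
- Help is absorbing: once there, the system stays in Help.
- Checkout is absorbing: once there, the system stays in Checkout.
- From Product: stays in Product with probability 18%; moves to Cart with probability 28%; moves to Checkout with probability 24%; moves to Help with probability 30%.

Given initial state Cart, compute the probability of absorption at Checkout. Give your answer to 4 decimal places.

Let h(s) be the probability of absorption at Checkout starting from transient state s. Then h(Checkout) = 1 and h(Help) = 0. By first-step analysis:
h(Cart) = 0.16·h(Cart) + 0.32·0 + 0.28·1 + 0.24·h(Product)
h(Product) = 0.28·h(Cart) + 0.3·0 + 0.24·1 + 0.18·h(Product)
Solving: h(Cart) = 0.4620, h(Product) = 0.4505.
Starting from Cart, the probability is 0.4620.

0.4620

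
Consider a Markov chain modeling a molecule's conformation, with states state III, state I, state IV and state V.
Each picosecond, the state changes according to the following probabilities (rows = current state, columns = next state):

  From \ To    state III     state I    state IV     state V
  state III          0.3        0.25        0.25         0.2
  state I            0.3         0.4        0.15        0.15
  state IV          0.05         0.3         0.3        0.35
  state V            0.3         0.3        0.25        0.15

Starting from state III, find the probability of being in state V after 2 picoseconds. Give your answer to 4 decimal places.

0.2150

Propagate the distribution vector 2 picoseconds from state III.
After 0 picoseconds: (1.0000, 0.0000, 0.0000, 0.0000)
After 1 picosecond: (0.3000, 0.2500, 0.2500, 0.2000)
After 2 picoseconds: (0.2375, 0.3100, 0.2375, 0.2150)
P(in state V after 2 picoseconds) = 0.2150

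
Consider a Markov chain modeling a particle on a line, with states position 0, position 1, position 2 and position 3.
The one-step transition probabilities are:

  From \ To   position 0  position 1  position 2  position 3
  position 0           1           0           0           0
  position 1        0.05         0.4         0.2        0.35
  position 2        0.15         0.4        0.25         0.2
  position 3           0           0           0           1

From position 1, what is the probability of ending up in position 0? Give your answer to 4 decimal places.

Let h(s) be the probability of absorption at position 0 starting from transient state s. Then h(position 0) = 1 and h(position 3) = 0. By first-step analysis:
h(position 1) = 0.05·1 + 0.4·h(position 1) + 0.2·h(position 2) + 0.35·0
h(position 2) = 0.15·1 + 0.4·h(position 1) + 0.25·h(position 2) + 0.2·0
Solving: h(position 1) = 0.1824, h(position 2) = 0.2973.
Starting from position 1, the probability is 0.1824.

0.1824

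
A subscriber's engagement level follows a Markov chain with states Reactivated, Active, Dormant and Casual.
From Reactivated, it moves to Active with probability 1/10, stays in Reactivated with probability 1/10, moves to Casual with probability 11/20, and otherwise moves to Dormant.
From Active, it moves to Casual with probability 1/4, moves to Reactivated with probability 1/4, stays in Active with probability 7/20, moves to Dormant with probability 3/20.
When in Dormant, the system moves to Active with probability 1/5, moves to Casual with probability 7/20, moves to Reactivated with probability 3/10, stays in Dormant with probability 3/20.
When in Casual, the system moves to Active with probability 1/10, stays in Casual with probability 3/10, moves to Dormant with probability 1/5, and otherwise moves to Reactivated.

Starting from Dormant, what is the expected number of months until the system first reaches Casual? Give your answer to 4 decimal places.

2.6484

Let t(s) be the expected number of months to first reach Casual from state s, with t(Casual) = 0. Conditioning on the first month:
t(Reactivated) = 1 + 0.1·t(Reactivated) + 0.1·t(Active) + 0.25·t(Dormant)
t(Active) = 1 + 0.25·t(Reactivated) + 0.35·t(Active) + 0.15·t(Dormant)
t(Dormant) = 1 + 0.3·t(Reactivated) + 0.2·t(Active) + 0.15·t(Dormant)
Solving: t(Reactivated) = 2.1787, t(Active) = 2.9876, t(Dormant) = 2.6484.
Expected months from Dormant to Casual: 2.6484.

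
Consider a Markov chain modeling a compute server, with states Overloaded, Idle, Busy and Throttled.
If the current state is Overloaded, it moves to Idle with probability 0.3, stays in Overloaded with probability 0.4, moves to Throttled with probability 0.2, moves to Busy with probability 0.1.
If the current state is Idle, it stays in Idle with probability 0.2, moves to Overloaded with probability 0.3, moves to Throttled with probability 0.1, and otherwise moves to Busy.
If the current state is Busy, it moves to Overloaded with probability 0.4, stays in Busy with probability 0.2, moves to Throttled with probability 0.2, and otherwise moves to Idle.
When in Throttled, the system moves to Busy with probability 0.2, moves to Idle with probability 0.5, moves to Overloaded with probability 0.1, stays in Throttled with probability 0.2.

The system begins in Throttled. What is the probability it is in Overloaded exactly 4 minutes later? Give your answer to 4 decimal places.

0.3207

Propagate the distribution vector 4 minutes from Throttled.
After 0 minutes: (0.0000, 0.0000, 0.0000, 1.0000)
After 1 minute: (0.1000, 0.5000, 0.2000, 0.2000)
After 2 minutes: (0.2900, 0.2700, 0.2900, 0.1500)
After 3 minutes: (0.3280, 0.2740, 0.2250, 0.1730)
After 4 minutes: (0.3207, 0.2847, 0.2220, 0.1726)
P(in Overloaded after 4 minutes) = 0.3207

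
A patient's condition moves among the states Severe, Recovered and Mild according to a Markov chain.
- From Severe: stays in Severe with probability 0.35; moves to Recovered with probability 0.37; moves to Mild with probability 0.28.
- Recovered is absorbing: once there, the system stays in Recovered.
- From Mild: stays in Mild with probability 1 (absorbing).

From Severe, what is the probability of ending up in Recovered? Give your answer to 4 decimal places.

0.5692

Let h(s) be the probability of absorption at Recovered starting from transient state s. Then h(Recovered) = 1 and h(Mild) = 0. By first-step analysis:
h(Severe) = 0.35·h(Severe) + 0.37·1 + 0.28·0
Solving: h(Severe) = 0.5692.
Starting from Severe, the probability is 0.5692.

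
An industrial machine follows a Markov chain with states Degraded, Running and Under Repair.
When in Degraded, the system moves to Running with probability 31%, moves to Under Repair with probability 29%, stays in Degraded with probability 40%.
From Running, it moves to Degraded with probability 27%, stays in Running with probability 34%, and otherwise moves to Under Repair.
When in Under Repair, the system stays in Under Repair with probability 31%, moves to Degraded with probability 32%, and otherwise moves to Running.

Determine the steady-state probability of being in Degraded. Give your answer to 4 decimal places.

Let the stationary distribution be π with π = πP and π_1 + π_2 + π_3 = 1.
π_1 = 0.4·π_1 + 0.27·π_2 + 0.32·π_3
π_2 = 0.31·π_1 + 0.34·π_2 + 0.37·π_3
Solving with the normalization constraint gives π = (0.3293, 0.3400, 0.3306).
So the stationary probability of Degraded is 0.3293.

0.3293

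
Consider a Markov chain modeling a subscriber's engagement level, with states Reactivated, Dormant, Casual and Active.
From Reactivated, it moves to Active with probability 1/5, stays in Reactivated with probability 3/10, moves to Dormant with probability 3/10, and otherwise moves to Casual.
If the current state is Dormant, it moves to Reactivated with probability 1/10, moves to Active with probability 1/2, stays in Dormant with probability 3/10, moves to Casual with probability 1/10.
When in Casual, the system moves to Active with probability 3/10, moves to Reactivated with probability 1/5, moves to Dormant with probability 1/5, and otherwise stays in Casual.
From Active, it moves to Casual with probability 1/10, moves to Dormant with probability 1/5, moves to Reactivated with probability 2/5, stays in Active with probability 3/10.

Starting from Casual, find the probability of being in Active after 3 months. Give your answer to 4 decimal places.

0.3220

Propagate the distribution vector 3 months from Casual.
After 0 months: (0.0000, 0.0000, 1.0000, 0.0000)
After 1 month: (0.2000, 0.2000, 0.3000, 0.3000)
After 2 months: (0.2600, 0.2400, 0.1800, 0.3200)
After 3 months: (0.2660, 0.2500, 0.1620, 0.3220)
P(in Active after 3 months) = 0.3220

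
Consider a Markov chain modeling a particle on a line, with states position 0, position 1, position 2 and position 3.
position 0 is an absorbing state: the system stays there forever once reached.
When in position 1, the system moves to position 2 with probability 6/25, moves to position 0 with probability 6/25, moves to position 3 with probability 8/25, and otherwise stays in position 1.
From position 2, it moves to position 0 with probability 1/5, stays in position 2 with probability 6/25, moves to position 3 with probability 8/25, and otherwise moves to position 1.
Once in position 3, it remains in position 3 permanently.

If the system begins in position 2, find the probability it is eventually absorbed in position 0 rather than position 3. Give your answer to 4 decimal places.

0.3953

Let h(s) be the probability of absorption at position 0 starting from transient state s. Then h(position 0) = 1 and h(position 3) = 0. By first-step analysis:
h(position 1) = 0.24·1 + 0.2·h(position 1) + 0.24·h(position 2) + 0.32·0
h(position 2) = 0.2·1 + 0.24·h(position 1) + 0.24·h(position 2) + 0.32·0
Solving: h(position 1) = 0.4186, h(position 2) = 0.3953.
Starting from position 2, the probability is 0.3953.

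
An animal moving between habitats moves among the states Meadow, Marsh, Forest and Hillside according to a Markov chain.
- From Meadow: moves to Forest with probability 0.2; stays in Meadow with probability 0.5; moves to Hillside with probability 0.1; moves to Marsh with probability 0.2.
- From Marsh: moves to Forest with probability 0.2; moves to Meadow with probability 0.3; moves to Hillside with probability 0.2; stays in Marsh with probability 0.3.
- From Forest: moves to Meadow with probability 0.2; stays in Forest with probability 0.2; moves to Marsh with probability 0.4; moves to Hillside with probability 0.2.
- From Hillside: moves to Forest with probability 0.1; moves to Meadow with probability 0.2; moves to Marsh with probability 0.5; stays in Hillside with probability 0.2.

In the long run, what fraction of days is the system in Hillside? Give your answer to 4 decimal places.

0.1669

Let the stationary distribution be π with π = πP and π_1 + π_2 + π_3 + π_4 = 1.
π_1 = 0.5·π_1 + 0.3·π_2 + 0.2·π_3 + 0.2·π_4
π_2 = 0.2·π_1 + 0.3·π_2 + 0.4·π_3 + 0.5·π_4
π_3 = 0.2·π_1 + 0.2·π_2 + 0.2·π_3 + 0.1·π_4
Solving with the normalization constraint gives π = (0.3312, 0.3186, 0.1833, 0.1669).
So the stationary probability of Hillside is 0.1669.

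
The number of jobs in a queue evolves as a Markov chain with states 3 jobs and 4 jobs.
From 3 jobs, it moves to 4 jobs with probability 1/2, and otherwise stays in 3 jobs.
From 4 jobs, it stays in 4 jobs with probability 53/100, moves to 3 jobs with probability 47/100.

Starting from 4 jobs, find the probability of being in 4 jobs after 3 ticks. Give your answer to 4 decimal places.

Propagate the distribution vector 3 ticks from 4 jobs.
After 0 ticks: (0.0000, 1.0000)
After 1 tick: (0.4700, 0.5300)
After 2 ticks: (0.4841, 0.5159)
After 3 ticks: (0.4845, 0.5155)
P(in 4 jobs after 3 ticks) = 0.5155

0.5155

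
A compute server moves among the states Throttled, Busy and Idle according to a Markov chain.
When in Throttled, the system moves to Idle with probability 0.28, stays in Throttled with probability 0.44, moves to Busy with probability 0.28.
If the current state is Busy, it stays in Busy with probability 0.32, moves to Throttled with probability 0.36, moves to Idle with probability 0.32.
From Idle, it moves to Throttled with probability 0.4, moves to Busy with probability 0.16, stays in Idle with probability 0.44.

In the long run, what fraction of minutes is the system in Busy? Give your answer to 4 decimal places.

Let the stationary distribution be π with π = πP and π_1 + π_2 + π_3 = 1.
π_1 = 0.44·π_1 + 0.36·π_2 + 0.4·π_3
π_2 = 0.28·π_1 + 0.32·π_2 + 0.16·π_3
Solving with the normalization constraint gives π = (0.4063, 0.2485, 0.3452).
So the stationary probability of Busy is 0.2485.

0.2485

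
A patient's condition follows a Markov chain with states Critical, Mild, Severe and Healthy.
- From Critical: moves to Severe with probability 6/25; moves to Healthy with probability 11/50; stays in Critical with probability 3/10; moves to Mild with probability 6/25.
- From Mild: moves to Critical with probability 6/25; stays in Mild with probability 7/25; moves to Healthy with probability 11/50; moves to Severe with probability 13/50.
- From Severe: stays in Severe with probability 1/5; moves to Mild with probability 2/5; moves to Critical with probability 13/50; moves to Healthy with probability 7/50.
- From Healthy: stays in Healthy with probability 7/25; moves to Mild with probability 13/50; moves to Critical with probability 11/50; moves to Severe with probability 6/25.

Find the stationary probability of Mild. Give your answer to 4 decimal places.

0.2939

Let the stationary distribution be π with π = πP and π_1 + π_2 + π_3 + π_4 = 1.
π_1 = 0.3·π_1 + 0.24·π_2 + 0.26·π_3 + 0.22·π_4
π_2 = 0.24·π_1 + 0.28·π_2 + 0.4·π_3 + 0.26·π_4
π_3 = 0.24·π_1 + 0.26·π_2 + 0.2·π_3 + 0.24·π_4
Solving with the normalization constraint gives π = (0.2558, 0.2939, 0.2364, 0.2139).
So the stationary probability of Mild is 0.2939.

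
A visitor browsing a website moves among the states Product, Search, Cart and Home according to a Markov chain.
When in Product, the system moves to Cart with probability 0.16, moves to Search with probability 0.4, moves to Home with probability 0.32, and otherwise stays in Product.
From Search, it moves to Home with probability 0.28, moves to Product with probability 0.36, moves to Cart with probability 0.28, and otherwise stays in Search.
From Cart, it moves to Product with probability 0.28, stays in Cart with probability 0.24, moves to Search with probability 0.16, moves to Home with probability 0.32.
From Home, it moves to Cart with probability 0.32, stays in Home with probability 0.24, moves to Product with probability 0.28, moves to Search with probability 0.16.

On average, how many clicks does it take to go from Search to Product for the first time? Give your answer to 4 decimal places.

3.1726

Let t(s) be the expected number of clicks to first reach Product from state s, with t(Product) = 0. Conditioning on the first click:
t(Search) = 1 + 0.08·t(Search) + 0.28·t(Cart) + 0.28·t(Home)
t(Cart) = 1 + 0.16·t(Search) + 0.24·t(Cart) + 0.32·t(Home)
t(Home) = 1 + 0.16·t(Search) + 0.32·t(Cart) + 0.24·t(Home)
Solving: t(Search) = 3.1726, t(Cart) = 3.4264, t(Home) = 3.4264.
Expected clicks from Search to Product: 3.1726.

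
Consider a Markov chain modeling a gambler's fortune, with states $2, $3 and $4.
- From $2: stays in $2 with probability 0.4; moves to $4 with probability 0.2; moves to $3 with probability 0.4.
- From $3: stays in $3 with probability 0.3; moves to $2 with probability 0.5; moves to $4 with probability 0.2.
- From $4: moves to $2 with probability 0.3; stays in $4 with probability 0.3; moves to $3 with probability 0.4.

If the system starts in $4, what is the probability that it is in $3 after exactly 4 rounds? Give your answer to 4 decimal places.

0.3636

Propagate the distribution vector 4 rounds from $4.
After 0 rounds: (0.0000, 0.0000, 1.0000)
After 1 round: (0.3000, 0.4000, 0.3000)
After 2 rounds: (0.4100, 0.3600, 0.2300)
After 3 rounds: (0.4130, 0.3640, 0.2230)
After 4 rounds: (0.4141, 0.3636, 0.2223)
P(in $3 after 4 rounds) = 0.3636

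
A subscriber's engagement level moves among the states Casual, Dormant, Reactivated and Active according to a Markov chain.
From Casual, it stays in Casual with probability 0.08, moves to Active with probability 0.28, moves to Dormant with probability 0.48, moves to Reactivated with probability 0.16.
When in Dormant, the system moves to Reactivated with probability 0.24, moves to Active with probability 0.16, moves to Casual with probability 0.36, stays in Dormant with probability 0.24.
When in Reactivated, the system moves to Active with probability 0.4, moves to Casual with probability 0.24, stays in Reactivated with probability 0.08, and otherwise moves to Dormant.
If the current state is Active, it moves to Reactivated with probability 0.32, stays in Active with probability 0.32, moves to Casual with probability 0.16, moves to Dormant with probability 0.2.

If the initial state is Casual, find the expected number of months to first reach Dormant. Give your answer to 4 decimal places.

Let t(s) be the expected number of months to first reach Dormant from state s, with t(Dormant) = 0. Conditioning on the first month:
t(Casual) = 1 + 0.08·t(Casual) + 0.16·t(Reactivated) + 0.28·t(Active)
t(Reactivated) = 1 + 0.24·t(Casual) + 0.08·t(Reactivated) + 0.4·t(Active)
t(Active) = 1 + 0.16·t(Casual) + 0.32·t(Reactivated) + 0.32·t(Active)
Solving: t(Casual) = 2.8368, t(Reactivated) = 3.4657, t(Active) = 3.7690.
Expected months from Casual to Dormant: 2.8368.

2.8368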